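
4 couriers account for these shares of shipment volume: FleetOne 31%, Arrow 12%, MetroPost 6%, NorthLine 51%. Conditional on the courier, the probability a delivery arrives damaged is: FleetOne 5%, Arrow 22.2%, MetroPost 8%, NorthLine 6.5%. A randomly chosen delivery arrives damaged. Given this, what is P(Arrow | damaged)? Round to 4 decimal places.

Compute prior × likelihood for every hypothesis:
  FleetOne: 0.31 × 0.05 = 0.0155
  Arrow: 0.12 × 0.222 = 0.02664
  MetroPost: 0.06 × 0.08 = 0.0048
  NorthLine: 0.51 × 0.065 = 0.03315
Sum = 0.08009.
P(Arrow | evidence) = 0.02664 / 0.08009 ≈ 0.3326.

0.3326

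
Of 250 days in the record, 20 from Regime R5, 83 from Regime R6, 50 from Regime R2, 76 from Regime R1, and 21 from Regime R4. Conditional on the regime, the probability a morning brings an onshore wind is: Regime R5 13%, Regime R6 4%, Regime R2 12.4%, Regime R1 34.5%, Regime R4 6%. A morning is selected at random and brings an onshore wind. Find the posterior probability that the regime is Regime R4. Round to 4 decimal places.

0.0318

By Bayes' rule, posterior ∝ prior × likelihood:
  Regime R5: 0.08 × 0.13 = 0.0104
  Regime R6: 0.332 × 0.04 = 0.01328
  Regime R2: 0.2 × 0.124 = 0.0248
  Regime R1: 0.304 × 0.345 = 0.10488
  Regime R4: 0.084 × 0.06 = 0.00504
Normalizing constant = 0.1584.
P(Regime R4 | evidence) = 0.00504 / 0.1584 ≈ 0.0318.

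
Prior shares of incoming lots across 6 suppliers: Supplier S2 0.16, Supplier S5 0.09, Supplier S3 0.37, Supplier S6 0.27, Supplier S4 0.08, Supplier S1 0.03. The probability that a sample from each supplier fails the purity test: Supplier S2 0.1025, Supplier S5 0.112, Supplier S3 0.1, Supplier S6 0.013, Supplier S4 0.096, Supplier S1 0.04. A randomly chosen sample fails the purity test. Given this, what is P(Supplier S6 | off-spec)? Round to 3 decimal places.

Unnormalized posteriors (prior × likelihood):
  Supplier S2: 0.16 × 0.1025 = 0.0164
  Supplier S5: 0.09 × 0.112 = 0.01008
  Supplier S3: 0.37 × 0.1 = 0.037
  Supplier S6: 0.27 × 0.013 = 0.00351
  Supplier S4: 0.08 × 0.096 = 0.00768
  Supplier S1: 0.03 × 0.04 = 0.0012
Total = 0.07587.
P(Supplier S6 | evidence) = 0.00351 / 0.07587 ≈ 0.046.

0.046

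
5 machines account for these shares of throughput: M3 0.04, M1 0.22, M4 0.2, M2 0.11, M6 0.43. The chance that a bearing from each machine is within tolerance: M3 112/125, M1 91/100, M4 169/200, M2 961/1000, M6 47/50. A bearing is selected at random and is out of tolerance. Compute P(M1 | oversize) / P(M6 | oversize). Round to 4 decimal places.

Taking complements, P(oversize | each) = M3 0.104, M1 0.09, M4 0.155, M2 0.039, M6 0.06.
Prior × likelihood for each hypothesis:
  M3: 0.04 × 0.104 = 0.00416
  M1: 0.22 × 0.09 = 0.0198
  M4: 0.2 × 0.155 = 0.031
  M2: 0.11 × 0.039 = 0.00429
  M6: 0.43 × 0.06 = 0.0258
Sum = 0.08505.
The ratio is 0.0198 / 0.0258 (the normalizer cancels) = 0.7674.

0.7674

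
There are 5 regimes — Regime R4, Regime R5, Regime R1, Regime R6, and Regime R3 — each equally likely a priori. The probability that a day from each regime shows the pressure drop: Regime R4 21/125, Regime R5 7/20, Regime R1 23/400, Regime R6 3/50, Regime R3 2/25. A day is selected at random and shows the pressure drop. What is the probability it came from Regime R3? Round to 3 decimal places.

0.112

Since the prior is uniform, the posterior is proportional to the likelihood:
  Regime R4: 0.168
  Regime R5: 0.35
  Regime R1: 0.0575
  Regime R6: 0.06
  Regime R3: 0.08
Sum = 0.7155.
P(Regime R3 | evidence) = 0.08 / 0.7155 ≈ 0.112.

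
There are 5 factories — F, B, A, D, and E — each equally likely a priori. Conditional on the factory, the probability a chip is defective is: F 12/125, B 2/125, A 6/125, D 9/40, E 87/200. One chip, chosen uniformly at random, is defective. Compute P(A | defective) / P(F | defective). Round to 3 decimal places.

0.500

Since the prior is uniform, the posterior is proportional to the likelihood:
  F: 0.096
  B: 0.016
  A: 0.048
  D: 0.225
  E: 0.435
Normalizing constant = 0.82.
The ratio is 0.048 / 0.096 (the normalizer cancels) = 0.500.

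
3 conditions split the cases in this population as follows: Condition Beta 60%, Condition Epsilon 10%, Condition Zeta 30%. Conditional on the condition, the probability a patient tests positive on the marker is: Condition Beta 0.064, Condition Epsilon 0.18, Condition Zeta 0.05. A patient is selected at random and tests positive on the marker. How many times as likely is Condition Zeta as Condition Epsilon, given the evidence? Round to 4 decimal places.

0.8333

Compute prior × likelihood for every hypothesis:
  Condition Beta: 0.6 × 0.064 = 0.0384
  Condition Epsilon: 0.1 × 0.18 = 0.018
  Condition Zeta: 0.3 × 0.05 = 0.015
Sum = 0.0714.
The ratio is 0.015 / 0.018 (the normalizer cancels) = 0.8333.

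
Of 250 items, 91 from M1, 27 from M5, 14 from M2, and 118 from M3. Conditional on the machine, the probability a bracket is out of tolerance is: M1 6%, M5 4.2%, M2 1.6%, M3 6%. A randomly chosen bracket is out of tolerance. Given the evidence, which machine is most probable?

M3

Unnormalized posteriors (prior × likelihood):
  M1: 0.364 × 0.06 = 0.02184
  M5: 0.108 × 0.042 = 0.004536
  M2: 0.056 × 0.016 = 0.000896
  M3: 0.472 × 0.06 = 0.02832
Normalizing constant = 0.055592.
Largest term belongs to M3, so M3 is most probable.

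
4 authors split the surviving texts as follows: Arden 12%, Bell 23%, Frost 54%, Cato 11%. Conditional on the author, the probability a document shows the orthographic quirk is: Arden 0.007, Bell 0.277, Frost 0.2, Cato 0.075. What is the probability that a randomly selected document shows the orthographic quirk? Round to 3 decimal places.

0.181

Unnormalized posteriors (prior × likelihood):
  Arden: 0.12 × 0.007 = 0.00084
  Bell: 0.23 × 0.277 = 0.06371
  Frost: 0.54 × 0.2 = 0.108
  Cato: 0.11 × 0.075 = 0.00825
P(quirk) = 0.00084 + 0.06371 + 0.108 + 0.00825 = 0.1808 → 0.181.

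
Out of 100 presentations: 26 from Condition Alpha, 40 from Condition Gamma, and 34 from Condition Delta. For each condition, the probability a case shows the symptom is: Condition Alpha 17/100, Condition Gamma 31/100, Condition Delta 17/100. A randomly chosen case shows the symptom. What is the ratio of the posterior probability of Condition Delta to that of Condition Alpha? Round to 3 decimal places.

Unnormalized posteriors (prior × likelihood):
  Condition Alpha: 0.26 × 0.17 = 0.0442
  Condition Gamma: 0.4 × 0.31 = 0.124
  Condition Delta: 0.34 × 0.17 = 0.0578
Total = 0.226.
The ratio is 0.0578 / 0.0442 (the normalizer cancels) = 1.308.

1.308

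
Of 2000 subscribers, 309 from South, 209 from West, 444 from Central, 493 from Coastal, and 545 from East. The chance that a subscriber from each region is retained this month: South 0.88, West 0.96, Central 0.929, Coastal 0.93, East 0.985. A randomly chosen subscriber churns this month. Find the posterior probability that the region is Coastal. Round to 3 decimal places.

0.288

Taking complements, P(churn | each) = South 0.12, West 0.04, Central 0.071, Coastal 0.07, East 0.015.
By Bayes' rule, posterior ∝ prior × likelihood:
  South: 0.1545 × 0.12 = 0.01854
  West: 0.1045 × 0.04 = 0.00418
  Central: 0.222 × 0.071 = 0.015762
  Coastal: 0.2465 × 0.07 = 0.017255
  East: 0.2725 × 0.015 = 0.0040875
Sum = 0.0598245.
P(Coastal | evidence) = 0.017255 / 0.0598245 ≈ 0.288.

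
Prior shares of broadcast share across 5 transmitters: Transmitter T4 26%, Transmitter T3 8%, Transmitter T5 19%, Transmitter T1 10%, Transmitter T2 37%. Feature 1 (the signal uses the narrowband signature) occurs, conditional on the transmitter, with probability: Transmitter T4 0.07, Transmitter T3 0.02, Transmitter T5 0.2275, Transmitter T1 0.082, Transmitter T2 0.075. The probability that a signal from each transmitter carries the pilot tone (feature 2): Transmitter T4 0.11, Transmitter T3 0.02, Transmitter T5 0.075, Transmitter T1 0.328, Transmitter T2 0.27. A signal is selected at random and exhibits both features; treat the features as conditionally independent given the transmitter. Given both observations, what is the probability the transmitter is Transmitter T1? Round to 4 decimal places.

Unnormalized posteriors (prior × likelihood):
  Transmitter T4: 0.26 × 0.07 × 0.11 = 0.002002
  Transmitter T3: 0.08 × 0.02 × 0.02 = 0.000032
  Transmitter T5: 0.19 × 0.2275 × 0.075 = 0.003241875
  Transmitter T1: 0.1 × 0.082 × 0.328 = 0.0026896
  Transmitter T2: 0.37 × 0.075 × 0.27 = 0.0074925
Sum = 0.015457975.
P(Transmitter T1 | evidence) = 0.0026896 / 0.015457975 ≈ 0.1740.

0.1740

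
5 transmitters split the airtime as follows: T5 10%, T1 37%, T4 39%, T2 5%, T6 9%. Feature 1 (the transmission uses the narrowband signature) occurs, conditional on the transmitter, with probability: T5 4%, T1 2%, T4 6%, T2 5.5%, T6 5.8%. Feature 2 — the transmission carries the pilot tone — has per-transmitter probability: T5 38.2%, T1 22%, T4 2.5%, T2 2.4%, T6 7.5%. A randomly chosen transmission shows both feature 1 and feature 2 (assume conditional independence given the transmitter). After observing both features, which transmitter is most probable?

Prior × likelihood for each hypothesis:
  T5: 0.1 × 0.04 × 0.382 = 0.001528
  T1: 0.37 × 0.02 × 0.22 = 0.001628
  T4: 0.39 × 0.06 × 0.025 = 0.000585
  T2: 0.05 × 0.055 × 0.024 = 0.000066
  T6: 0.09 × 0.058 × 0.075 = 0.0003915
Sum = 0.0041985.
Largest term belongs to T1, so T1 is most probable.

T1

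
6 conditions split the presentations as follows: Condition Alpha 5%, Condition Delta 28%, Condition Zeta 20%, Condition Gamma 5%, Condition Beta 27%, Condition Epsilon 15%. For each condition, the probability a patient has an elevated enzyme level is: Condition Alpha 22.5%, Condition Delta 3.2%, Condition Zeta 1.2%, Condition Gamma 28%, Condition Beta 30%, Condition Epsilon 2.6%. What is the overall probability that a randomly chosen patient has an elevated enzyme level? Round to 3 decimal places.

0.122

Unnormalized posteriors (prior × likelihood):
  Condition Alpha: 0.05 × 0.225 = 0.01125
  Condition Delta: 0.28 × 0.032 = 0.00896
  Condition Zeta: 0.2 × 0.012 = 0.0024
  Condition Gamma: 0.05 × 0.28 = 0.014
  Condition Beta: 0.27 × 0.3 = 0.081
  Condition Epsilon: 0.15 × 0.026 = 0.0039
P(elevated) = 0.01125 + 0.00896 + 0.0024 + 0.014 + 0.081 + 0.0039 = 0.12151 → 0.122.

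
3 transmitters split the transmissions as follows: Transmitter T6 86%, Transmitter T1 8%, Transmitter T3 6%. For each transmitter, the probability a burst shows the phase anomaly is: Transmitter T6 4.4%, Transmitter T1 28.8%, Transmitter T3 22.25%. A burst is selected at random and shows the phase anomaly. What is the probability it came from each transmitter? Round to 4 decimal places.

Compute prior × likelihood for every hypothesis:
  Transmitter T6: 0.86 × 0.044 = 0.03784
  Transmitter T1: 0.08 × 0.288 = 0.02304
  Transmitter T3: 0.06 × 0.2225 = 0.01335
Total = 0.07423.
P(Transmitter T6 | anomaly) = 0.03784/0.07423 ≈ 0.5098
P(Transmitter T1 | anomaly) = 0.02304/0.07423 ≈ 0.3104
P(Transmitter T3 | anomaly) = 0.01335/0.07423 ≈ 0.1798

Transmitter T6 0.5098, Transmitter T1 0.3104, Transmitter T3 0.1798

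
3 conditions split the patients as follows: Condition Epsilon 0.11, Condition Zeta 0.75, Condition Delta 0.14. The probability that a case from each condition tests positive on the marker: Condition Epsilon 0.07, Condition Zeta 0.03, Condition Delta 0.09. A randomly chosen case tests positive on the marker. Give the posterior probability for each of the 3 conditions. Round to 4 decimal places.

Prior × likelihood for each hypothesis:
  Condition Epsilon: 0.11 × 0.07 = 0.0077
  Condition Zeta: 0.75 × 0.03 = 0.0225
  Condition Delta: 0.14 × 0.09 = 0.0126
Total = 0.0428.
P(Condition Epsilon | marker-positive) = 0.0077/0.0428 ≈ 0.1799
P(Condition Zeta | marker-positive) = 0.0225/0.0428 ≈ 0.5257
P(Condition Delta | marker-positive) = 0.0126/0.0428 ≈ 0.2944

Condition Epsilon 0.1799, Condition Zeta 0.5257, Condition Delta 0.2944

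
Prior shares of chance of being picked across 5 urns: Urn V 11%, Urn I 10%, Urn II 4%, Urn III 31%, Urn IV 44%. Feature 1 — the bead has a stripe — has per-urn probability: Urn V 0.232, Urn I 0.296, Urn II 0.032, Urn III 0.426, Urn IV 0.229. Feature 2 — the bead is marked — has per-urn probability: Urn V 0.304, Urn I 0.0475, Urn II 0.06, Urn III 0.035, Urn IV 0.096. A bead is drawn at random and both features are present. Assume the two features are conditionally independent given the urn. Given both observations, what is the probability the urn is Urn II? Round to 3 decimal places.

0.003

Prior × likelihood for each hypothesis:
  Urn V: 0.11 × 0.232 × 0.304 = 0.00775808
  Urn I: 0.1 × 0.296 × 0.0475 = 0.001406
  Urn II: 0.04 × 0.032 × 0.06 = 0.0000768
  Urn III: 0.31 × 0.426 × 0.035 = 0.0046221
  Urn IV: 0.44 × 0.229 × 0.096 = 0.00967296
Total = 0.02353594.
P(Urn II | evidence) = 0.0000768 / 0.02353594 ≈ 0.003.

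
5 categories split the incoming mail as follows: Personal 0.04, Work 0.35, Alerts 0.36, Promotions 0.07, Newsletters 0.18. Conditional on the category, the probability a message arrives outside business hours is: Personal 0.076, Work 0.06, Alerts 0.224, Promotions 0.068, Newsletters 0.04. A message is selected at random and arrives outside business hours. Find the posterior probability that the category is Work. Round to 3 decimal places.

0.180

Unnormalized posteriors (prior × likelihood):
  Personal: 0.04 × 0.076 = 0.00304
  Work: 0.35 × 0.06 = 0.021
  Alerts: 0.36 × 0.224 = 0.08064
  Promotions: 0.07 × 0.068 = 0.00476
  Newsletters: 0.18 × 0.04 = 0.0072
Total = 0.11664.
P(Work | evidence) = 0.021 / 0.11664 ≈ 0.180.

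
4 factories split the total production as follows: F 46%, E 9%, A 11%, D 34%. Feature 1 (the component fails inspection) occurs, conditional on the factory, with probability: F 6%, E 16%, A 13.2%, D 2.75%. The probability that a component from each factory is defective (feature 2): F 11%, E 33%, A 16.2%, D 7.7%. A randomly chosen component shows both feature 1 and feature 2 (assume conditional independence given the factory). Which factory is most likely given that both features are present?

E

Compute prior × likelihood for every hypothesis:
  F: 0.46 × 0.06 × 0.11 = 0.003036
  E: 0.09 × 0.16 × 0.33 = 0.004752
  A: 0.11 × 0.132 × 0.162 = 0.00235224
  D: 0.34 × 0.0275 × 0.077 = 0.00071995
Sum = 0.01086019.
Largest term belongs to E, so E is most probable.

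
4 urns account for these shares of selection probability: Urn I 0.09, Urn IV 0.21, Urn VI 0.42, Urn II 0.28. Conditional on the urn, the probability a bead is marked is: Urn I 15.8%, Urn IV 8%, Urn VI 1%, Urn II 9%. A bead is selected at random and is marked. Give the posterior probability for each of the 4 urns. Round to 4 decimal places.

Urn I 0.2354, Urn IV 0.2781, Urn VI 0.0695, Urn II 0.4171

By Bayes' rule, posterior ∝ prior × likelihood:
  Urn I: 0.09 × 0.158 = 0.01422
  Urn IV: 0.21 × 0.08 = 0.0168
  Urn VI: 0.42 × 0.01 = 0.0042
  Urn II: 0.28 × 0.09 = 0.0252
Total = 0.06042.
P(Urn I | marked) = 0.01422/0.06042 ≈ 0.2354
P(Urn IV | marked) = 0.0168/0.06042 ≈ 0.2781
P(Urn VI | marked) = 0.0042/0.06042 ≈ 0.0695
P(Urn II | marked) = 0.0252/0.06042 ≈ 0.4171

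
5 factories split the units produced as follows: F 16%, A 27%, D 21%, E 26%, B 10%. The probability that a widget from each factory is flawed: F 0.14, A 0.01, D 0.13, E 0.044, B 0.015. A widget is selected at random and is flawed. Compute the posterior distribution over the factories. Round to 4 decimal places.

F 0.3428, A 0.0413, D 0.4178, E 0.1751, B 0.0230

Unnormalized posteriors (prior × likelihood):
  F: 0.16 × 0.14 = 0.0224
  A: 0.27 × 0.01 = 0.0027
  D: 0.21 × 0.13 = 0.0273
  E: 0.26 × 0.044 = 0.01144
  B: 0.1 × 0.015 = 0.0015
Normalizing constant = 0.06534.
P(F | flawed) = 0.0224/0.06534 ≈ 0.3428
P(A | flawed) = 0.0027/0.06534 ≈ 0.0413
P(D | flawed) = 0.0273/0.06534 ≈ 0.4178
P(E | flawed) = 0.01144/0.06534 ≈ 0.1751
P(B | flawed) = 0.0015/0.06534 ≈ 0.0230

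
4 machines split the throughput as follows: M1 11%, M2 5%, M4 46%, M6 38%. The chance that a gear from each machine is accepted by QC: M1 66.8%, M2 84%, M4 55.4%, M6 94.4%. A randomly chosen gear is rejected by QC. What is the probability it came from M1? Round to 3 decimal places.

Taking complements, P(rejected | each) = M1 0.332, M2 0.16, M4 0.446, M6 0.056.
Compute prior × likelihood for every hypothesis:
  M1: 0.11 × 0.332 = 0.03652
  M2: 0.05 × 0.16 = 0.008
  M4: 0.46 × 0.446 = 0.20516
  M6: 0.38 × 0.056 = 0.02128
Sum = 0.27096.
P(M1 | evidence) = 0.03652 / 0.27096 ≈ 0.135.

0.135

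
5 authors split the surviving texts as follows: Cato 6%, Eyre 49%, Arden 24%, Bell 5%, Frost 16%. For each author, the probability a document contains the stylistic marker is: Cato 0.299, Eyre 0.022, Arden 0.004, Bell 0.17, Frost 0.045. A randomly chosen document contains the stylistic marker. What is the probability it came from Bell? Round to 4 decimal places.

Compute prior × likelihood for every hypothesis:
  Cato: 0.06 × 0.299 = 0.01794
  Eyre: 0.49 × 0.022 = 0.01078
  Arden: 0.24 × 0.004 = 0.00096
  Bell: 0.05 × 0.17 = 0.0085
  Frost: 0.16 × 0.045 = 0.0072
Normalizing constant = 0.04538.
P(Bell | evidence) = 0.0085 / 0.04538 ≈ 0.1873.

0.1873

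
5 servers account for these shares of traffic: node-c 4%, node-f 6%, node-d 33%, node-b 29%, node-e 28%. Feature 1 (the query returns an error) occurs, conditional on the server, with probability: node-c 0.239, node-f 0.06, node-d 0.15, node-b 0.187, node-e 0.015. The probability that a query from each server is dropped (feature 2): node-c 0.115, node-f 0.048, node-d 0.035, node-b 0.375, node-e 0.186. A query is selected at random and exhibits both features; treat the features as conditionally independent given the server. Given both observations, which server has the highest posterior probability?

Prior × likelihood for each hypothesis:
  node-c: 0.04 × 0.239 × 0.115 = 0.0010994
  node-f: 0.06 × 0.06 × 0.048 = 0.0001728
  node-d: 0.33 × 0.15 × 0.035 = 0.0017325
  node-b: 0.29 × 0.187 × 0.375 = 0.02033625
  node-e: 0.28 × 0.015 × 0.186 = 0.0007812
Sum = 0.02412215.
Largest term belongs to node-b, so node-b is most probable.

node-b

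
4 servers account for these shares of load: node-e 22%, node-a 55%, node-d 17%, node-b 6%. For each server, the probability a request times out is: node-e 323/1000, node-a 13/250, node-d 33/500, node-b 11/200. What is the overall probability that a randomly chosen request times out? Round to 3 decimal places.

0.114

Compute prior × likelihood for every hypothesis:
  node-e: 0.22 × 0.323 = 0.07106
  node-a: 0.55 × 0.052 = 0.0286
  node-d: 0.17 × 0.066 = 0.01122
  node-b: 0.06 × 0.055 = 0.0033
P(timeout) = 0.07106 + 0.0286 + 0.01122 + 0.0033 = 0.11418 → 0.114.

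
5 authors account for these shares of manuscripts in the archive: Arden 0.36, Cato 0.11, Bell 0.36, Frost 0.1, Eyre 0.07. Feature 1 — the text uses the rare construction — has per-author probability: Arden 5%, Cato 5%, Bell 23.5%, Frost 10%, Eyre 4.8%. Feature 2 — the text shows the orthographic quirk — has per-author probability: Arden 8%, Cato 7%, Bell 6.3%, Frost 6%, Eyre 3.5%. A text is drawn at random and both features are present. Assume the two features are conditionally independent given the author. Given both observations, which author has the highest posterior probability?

Unnormalized posteriors (prior × likelihood):
  Arden: 0.36 × 0.05 × 0.08 = 0.00144
  Cato: 0.11 × 0.05 × 0.07 = 0.000385
  Bell: 0.36 × 0.235 × 0.063 = 0.0053298
  Frost: 0.1 × 0.1 × 0.06 = 0.0006
  Eyre: 0.07 × 0.048 × 0.035 = 0.0001176
Total = 0.0078724.
Largest term belongs to Bell, so Bell is most probable.

Bell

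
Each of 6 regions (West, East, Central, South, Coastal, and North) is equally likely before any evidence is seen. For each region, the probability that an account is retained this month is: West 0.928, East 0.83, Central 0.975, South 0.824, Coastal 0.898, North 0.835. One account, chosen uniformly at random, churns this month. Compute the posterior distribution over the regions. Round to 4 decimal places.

West 0.1014, East 0.2394, Central 0.0352, South 0.2479, Coastal 0.1437, North 0.2324

Taking complements, P(churn | each) = West 0.072, East 0.17, Central 0.025, South 0.176, Coastal 0.102, North 0.165.
Since the prior is uniform, the posterior is proportional to the likelihood:
  West: 0.072
  East: 0.17
  Central: 0.025
  South: 0.176
  Coastal: 0.102
  North: 0.165
Total = 0.71.
P(West | churn) = 0.072/0.71 ≈ 0.1014
P(East | churn) = 0.17/0.71 ≈ 0.2394
P(Central | churn) = 0.025/0.71 ≈ 0.0352
P(South | churn) = 0.176/0.71 ≈ 0.2479
P(Coastal | churn) = 0.102/0.71 ≈ 0.1437
P(North | churn) = 0.165/0.71 ≈ 0.2324
(Check: 0.1014+0.2394+0.0352+0.2479+0.1437+0.2324 = 1.0000.)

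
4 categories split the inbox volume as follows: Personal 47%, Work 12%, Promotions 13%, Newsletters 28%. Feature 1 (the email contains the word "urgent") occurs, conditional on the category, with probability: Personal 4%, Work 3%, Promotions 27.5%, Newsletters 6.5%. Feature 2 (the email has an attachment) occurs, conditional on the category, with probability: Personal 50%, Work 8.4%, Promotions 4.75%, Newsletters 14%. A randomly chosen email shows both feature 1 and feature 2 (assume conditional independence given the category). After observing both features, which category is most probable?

Personal

Unnormalized posteriors (prior × likelihood):
  Personal: 0.47 × 0.04 × 0.5 = 0.0094
  Work: 0.12 × 0.03 × 0.084 = 0.0003024
  Promotions: 0.13 × 0.275 × 0.0475 = 0.001698125
  Newsletters: 0.28 × 0.065 × 0.14 = 0.002548
Normalizing constant = 0.013948525.
Largest term belongs to Personal, so Personal is most probable.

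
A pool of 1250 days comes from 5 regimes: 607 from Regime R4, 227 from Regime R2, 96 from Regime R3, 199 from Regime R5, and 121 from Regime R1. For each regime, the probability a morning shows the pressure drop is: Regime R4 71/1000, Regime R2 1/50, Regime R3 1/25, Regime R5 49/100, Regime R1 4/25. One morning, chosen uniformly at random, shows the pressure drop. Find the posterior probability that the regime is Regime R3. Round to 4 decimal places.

0.0228

By Bayes' rule, posterior ∝ prior × likelihood:
  Regime R4: 0.4856 × 0.071 = 0.0344776
  Regime R2: 0.1816 × 0.02 = 0.003632
  Regime R3: 0.0768 × 0.04 = 0.003072
  Regime R5: 0.1592 × 0.49 = 0.078008
  Regime R1: 0.0968 × 0.16 = 0.015488
Normalizing constant = 0.1346776.
P(Regime R3 | evidence) = 0.003072 / 0.1346776 ≈ 0.0228.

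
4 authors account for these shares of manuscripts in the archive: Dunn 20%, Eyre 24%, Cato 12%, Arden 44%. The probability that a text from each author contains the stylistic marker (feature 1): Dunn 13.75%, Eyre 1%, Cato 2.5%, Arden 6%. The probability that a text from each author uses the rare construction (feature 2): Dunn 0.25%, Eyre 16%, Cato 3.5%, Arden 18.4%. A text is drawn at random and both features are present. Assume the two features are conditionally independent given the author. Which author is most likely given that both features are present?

Arden

Compute prior × likelihood for every hypothesis:
  Dunn: 0.2 × 0.1375 × 0.0025 = 0.00006875
  Eyre: 0.24 × 0.01 × 0.16 = 0.000384
  Cato: 0.12 × 0.025 × 0.035 = 0.000105
  Arden: 0.44 × 0.06 × 0.184 = 0.0048576
Normalizing constant = 0.00541535.
Largest term belongs to Arden, so Arden is most probable.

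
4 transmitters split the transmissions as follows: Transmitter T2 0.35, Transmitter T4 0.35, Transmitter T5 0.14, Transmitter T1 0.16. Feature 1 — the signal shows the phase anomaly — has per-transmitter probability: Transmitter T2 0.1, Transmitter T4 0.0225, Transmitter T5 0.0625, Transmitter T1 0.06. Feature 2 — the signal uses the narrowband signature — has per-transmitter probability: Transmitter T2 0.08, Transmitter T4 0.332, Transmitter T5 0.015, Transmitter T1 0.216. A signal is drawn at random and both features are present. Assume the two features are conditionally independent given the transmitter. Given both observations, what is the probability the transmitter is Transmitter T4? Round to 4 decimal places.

0.3431

Prior × likelihood for each hypothesis:
  Transmitter T2: 0.35 × 0.1 × 0.08 = 0.0028
  Transmitter T4: 0.35 × 0.0225 × 0.332 = 0.0026145
  Transmitter T5: 0.14 × 0.0625 × 0.015 = 0.00013125
  Transmitter T1: 0.16 × 0.06 × 0.216 = 0.0020736
Sum = 0.00761935.
P(Transmitter T4 | evidence) = 0.0026145 / 0.00761935 ≈ 0.3431.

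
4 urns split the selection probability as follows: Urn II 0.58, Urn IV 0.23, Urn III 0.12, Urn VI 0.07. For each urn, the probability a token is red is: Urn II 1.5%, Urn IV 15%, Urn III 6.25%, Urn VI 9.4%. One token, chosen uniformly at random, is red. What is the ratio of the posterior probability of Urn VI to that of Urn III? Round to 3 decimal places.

Unnormalized posteriors (prior × likelihood):
  Urn II: 0.58 × 0.015 = 0.0087
  Urn IV: 0.23 × 0.15 = 0.0345
  Urn III: 0.12 × 0.0625 = 0.0075
  Urn VI: 0.07 × 0.094 = 0.00658
Sum = 0.05728.
The ratio is 0.00658 / 0.0075 (the normalizer cancels) = 0.877.

0.877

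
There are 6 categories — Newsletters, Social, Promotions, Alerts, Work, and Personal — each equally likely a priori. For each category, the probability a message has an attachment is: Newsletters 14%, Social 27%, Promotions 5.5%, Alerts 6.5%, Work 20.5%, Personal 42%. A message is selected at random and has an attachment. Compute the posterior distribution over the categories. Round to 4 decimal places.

Since the prior is uniform, the posterior is proportional to the likelihood:
  Newsletters: 0.14
  Social: 0.27
  Promotions: 0.055
  Alerts: 0.065
  Work: 0.205
  Personal: 0.42
Sum = 1.155.
P(Newsletters | attachment) = 0.14/1.155 ≈ 0.1212
P(Social | attachment) = 0.27/1.155 ≈ 0.2338
P(Promotions | attachment) = 0.055/1.155 ≈ 0.0476
P(Alerts | attachment) = 0.065/1.155 ≈ 0.0563
P(Work | attachment) = 0.205/1.155 ≈ 0.1775
P(Personal | attachment) = 0.42/1.155 ≈ 0.3636

Newsletters 0.1212, Social 0.2338, Promotions 0.0476, Alerts 0.0563, Work 0.1775, Personal 0.3636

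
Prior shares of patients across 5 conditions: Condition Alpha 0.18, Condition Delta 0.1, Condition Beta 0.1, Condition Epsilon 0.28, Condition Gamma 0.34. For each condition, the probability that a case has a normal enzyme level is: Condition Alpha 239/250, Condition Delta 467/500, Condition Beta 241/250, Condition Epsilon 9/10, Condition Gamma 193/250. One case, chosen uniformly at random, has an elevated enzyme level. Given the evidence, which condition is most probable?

Condition Gamma

Taking complements, P(elevated | each) = Condition Alpha 0.044, Condition Delta 0.066, Condition Beta 0.036, Condition Epsilon 0.1, Condition Gamma 0.228.
By Bayes' rule, posterior ∝ prior × likelihood:
  Condition Alpha: 0.18 × 0.044 = 0.00792
  Condition Delta: 0.1 × 0.066 = 0.0066
  Condition Beta: 0.1 × 0.036 = 0.0036
  Condition Epsilon: 0.28 × 0.1 = 0.028
  Condition Gamma: 0.34 × 0.228 = 0.07752
Total = 0.12364.
Largest term belongs to Condition Gamma, so Condition Gamma is most probable.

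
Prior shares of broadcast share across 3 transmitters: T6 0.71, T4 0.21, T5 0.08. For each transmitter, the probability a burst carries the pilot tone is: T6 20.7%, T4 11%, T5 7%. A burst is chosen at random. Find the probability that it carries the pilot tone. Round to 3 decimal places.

0.176

Unnormalized posteriors (prior × likelihood):
  T6: 0.71 × 0.207 = 0.14697
  T4: 0.21 × 0.11 = 0.0231
  T5: 0.08 × 0.07 = 0.0056
P(pilot) = 0.14697 + 0.0231 + 0.0056 = 0.17567 → 0.176.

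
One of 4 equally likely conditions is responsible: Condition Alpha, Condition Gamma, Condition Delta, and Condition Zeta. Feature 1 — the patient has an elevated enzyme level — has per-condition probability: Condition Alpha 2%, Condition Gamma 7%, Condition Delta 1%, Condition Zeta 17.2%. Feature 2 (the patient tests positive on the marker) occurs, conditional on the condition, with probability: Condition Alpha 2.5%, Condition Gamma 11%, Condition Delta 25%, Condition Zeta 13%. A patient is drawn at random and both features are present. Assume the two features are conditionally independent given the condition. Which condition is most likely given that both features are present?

Condition Zeta

Since the prior is uniform, the posterior is proportional to the likelihood:
  Condition Alpha: 0.02 × 0.025 = 0.0005
  Condition Gamma: 0.07 × 0.11 = 0.0077
  Condition Delta: 0.01 × 0.25 = 0.0025
  Condition Zeta: 0.172 × 0.13 = 0.02236
Sum = 0.03306.
Largest term belongs to Condition Zeta, so Condition Zeta is most probable.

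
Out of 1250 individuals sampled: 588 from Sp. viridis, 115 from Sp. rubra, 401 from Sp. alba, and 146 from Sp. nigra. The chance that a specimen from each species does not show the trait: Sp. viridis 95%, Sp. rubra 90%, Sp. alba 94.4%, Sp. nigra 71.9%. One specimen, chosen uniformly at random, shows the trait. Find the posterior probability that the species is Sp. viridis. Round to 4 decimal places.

Taking complements, P(trait | each) = Sp. viridis 0.05, Sp. rubra 0.1, Sp. alba 0.056, Sp. nigra 0.281.
Compute prior × likelihood for every hypothesis:
  Sp. viridis: 0.4704 × 0.05 = 0.02352
  Sp. rubra: 0.092 × 0.1 = 0.0092
  Sp. alba: 0.3208 × 0.056 = 0.0179648
  Sp. nigra: 0.1168 × 0.281 = 0.0328208
Normalizing constant = 0.0835056.
P(Sp. viridis | evidence) = 0.02352 / 0.0835056 ≈ 0.2817.

0.2817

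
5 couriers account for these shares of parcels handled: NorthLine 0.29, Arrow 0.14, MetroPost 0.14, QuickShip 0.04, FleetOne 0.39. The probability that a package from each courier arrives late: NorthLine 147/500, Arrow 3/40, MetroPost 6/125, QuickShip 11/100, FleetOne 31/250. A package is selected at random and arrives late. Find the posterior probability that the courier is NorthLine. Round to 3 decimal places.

By Bayes' rule, posterior ∝ prior × likelihood:
  NorthLine: 0.29 × 0.294 = 0.08526
  Arrow: 0.14 × 0.075 = 0.0105
  MetroPost: 0.14 × 0.048 = 0.00672
  QuickShip: 0.04 × 0.11 = 0.0044
  FleetOne: 0.39 × 0.124 = 0.04836
Total = 0.15524.
P(NorthLine | evidence) = 0.08526 / 0.15524 ≈ 0.549.

0.549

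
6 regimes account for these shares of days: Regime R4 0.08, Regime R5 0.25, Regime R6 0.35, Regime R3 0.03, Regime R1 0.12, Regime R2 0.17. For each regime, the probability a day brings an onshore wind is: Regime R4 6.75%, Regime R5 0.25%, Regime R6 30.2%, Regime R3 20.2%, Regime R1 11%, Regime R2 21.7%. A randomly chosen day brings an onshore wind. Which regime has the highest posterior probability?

Unnormalized posteriors (prior × likelihood):
  Regime R4: 0.08 × 0.0675 = 0.0054
  Regime R5: 0.25 × 0.0025 = 0.000625
  Regime R6: 0.35 × 0.302 = 0.1057
  Regime R3: 0.03 × 0.202 = 0.00606
  Regime R1: 0.12 × 0.11 = 0.0132
  Regime R2: 0.17 × 0.217 = 0.03689
Normalizing constant = 0.167875.
Largest term belongs to Regime R6, so Regime R6 is most probable.

Regime R6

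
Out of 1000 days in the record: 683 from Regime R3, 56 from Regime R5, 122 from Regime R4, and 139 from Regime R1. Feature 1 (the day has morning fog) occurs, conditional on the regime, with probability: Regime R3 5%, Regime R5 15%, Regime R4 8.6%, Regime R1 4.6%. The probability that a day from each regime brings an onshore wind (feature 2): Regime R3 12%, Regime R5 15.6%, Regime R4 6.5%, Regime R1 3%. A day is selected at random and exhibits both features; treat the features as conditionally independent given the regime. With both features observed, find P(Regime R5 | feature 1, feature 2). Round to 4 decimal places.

Compute prior × likelihood for every hypothesis:
  Regime R3: 0.683 × 0.05 × 0.12 = 0.004098
  Regime R5: 0.056 × 0.15 × 0.156 = 0.0013104
  Regime R4: 0.122 × 0.086 × 0.065 = 0.00068198
  Regime R1: 0.139 × 0.046 × 0.03 = 0.00019182
Total = 0.0062822.
P(Regime R5 | evidence) = 0.0013104 / 0.0062822 ≈ 0.2086.

0.2086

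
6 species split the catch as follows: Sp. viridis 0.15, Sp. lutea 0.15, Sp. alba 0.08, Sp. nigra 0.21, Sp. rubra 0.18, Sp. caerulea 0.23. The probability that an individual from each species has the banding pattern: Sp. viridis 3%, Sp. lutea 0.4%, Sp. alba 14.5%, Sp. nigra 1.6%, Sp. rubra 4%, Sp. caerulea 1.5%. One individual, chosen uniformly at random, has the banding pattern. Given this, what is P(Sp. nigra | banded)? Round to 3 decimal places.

0.109

Prior × likelihood for each hypothesis:
  Sp. viridis: 0.15 × 0.03 = 0.0045
  Sp. lutea: 0.15 × 0.004 = 0.0006
  Sp. alba: 0.08 × 0.145 = 0.0116
  Sp. nigra: 0.21 × 0.016 = 0.00336
  Sp. rubra: 0.18 × 0.04 = 0.0072
  Sp. caerulea: 0.23 × 0.015 = 0.00345
Normalizing constant = 0.03071.
P(Sp. nigra | evidence) = 0.00336 / 0.03071 ≈ 0.109.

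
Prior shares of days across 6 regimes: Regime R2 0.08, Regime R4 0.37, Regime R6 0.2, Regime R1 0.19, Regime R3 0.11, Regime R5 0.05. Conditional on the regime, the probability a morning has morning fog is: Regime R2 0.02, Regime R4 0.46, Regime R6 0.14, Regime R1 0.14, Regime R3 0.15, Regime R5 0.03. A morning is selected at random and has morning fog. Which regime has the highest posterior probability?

Regime R4

Unnormalized posteriors (prior × likelihood):
  Regime R2: 0.08 × 0.02 = 0.0016
  Regime R4: 0.37 × 0.46 = 0.1702
  Regime R6: 0.2 × 0.14 = 0.028
  Regime R1: 0.19 × 0.14 = 0.0266
  Regime R3: 0.11 × 0.15 = 0.0165
  Regime R5: 0.05 × 0.03 = 0.0015
Total = 0.2444.
Largest term belongs to Regime R4, so Regime R4 is most probable.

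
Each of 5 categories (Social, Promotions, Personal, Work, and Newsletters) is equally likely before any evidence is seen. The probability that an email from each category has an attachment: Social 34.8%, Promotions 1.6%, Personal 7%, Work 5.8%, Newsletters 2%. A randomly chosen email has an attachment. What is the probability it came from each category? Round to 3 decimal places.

Since the prior is uniform, the posterior is proportional to the likelihood:
  Social: 0.348
  Promotions: 0.016
  Personal: 0.07
  Work: 0.058
  Newsletters: 0.02
Sum = 0.512.
P(Social | attachment) = 0.348/0.512 ≈ 0.680
P(Promotions | attachment) = 0.016/0.512 ≈ 0.031
P(Personal | attachment) = 0.07/0.512 ≈ 0.137
P(Work | attachment) = 0.058/0.512 ≈ 0.113
P(Newsletters | attachment) = 0.02/0.512 ≈ 0.039

Social 0.680, Promotions 0.031, Personal 0.137, Work 0.113, Newsletters 0.039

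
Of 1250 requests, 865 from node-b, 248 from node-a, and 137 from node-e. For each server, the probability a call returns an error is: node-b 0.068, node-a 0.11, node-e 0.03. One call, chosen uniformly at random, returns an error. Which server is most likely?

Compute prior × likelihood for every hypothesis:
  node-b: 0.692 × 0.068 = 0.047056
  node-a: 0.1984 × 0.11 = 0.021824
  node-e: 0.1096 × 0.03 = 0.003288
Sum = 0.072168.
Largest term belongs to node-b, so node-b is most probable.

node-b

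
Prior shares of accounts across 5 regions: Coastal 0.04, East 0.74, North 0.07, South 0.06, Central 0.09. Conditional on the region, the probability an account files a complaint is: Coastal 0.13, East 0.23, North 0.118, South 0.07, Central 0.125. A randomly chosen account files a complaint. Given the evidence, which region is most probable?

East

Unnormalized posteriors (prior × likelihood):
  Coastal: 0.04 × 0.13 = 0.0052
  East: 0.74 × 0.23 = 0.1702
  North: 0.07 × 0.118 = 0.00826
  South: 0.06 × 0.07 = 0.0042
  Central: 0.09 × 0.125 = 0.01125
Normalizing constant = 0.19911.
Largest term belongs to East, so East is most probable.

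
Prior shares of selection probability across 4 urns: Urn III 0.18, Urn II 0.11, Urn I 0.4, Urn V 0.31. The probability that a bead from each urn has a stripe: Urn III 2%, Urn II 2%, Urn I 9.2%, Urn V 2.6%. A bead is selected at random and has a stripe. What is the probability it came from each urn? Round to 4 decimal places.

Urn III 0.0711, Urn II 0.0434, Urn I 0.7264, Urn V 0.1591

By Bayes' rule, posterior ∝ prior × likelihood:
  Urn III: 0.18 × 0.02 = 0.0036
  Urn II: 0.11 × 0.02 = 0.0022
  Urn I: 0.4 × 0.092 = 0.0368
  Urn V: 0.31 × 0.026 = 0.00806
Total = 0.05066.
P(Urn III | striped) = 0.0036/0.05066 ≈ 0.0711
P(Urn II | striped) = 0.0022/0.05066 ≈ 0.0434
P(Urn I | striped) = 0.0368/0.05066 ≈ 0.7264
P(Urn V | striped) = 0.00806/0.05066 ≈ 0.1591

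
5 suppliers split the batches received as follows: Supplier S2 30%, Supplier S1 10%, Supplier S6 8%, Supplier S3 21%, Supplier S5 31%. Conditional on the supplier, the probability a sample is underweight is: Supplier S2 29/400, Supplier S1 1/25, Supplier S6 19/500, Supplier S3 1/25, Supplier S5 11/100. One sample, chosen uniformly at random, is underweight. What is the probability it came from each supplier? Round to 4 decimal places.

Supplier S2 0.3051, Supplier S1 0.0561, Supplier S6 0.0426, Supplier S3 0.1178, Supplier S5 0.4783

Unnormalized posteriors (prior × likelihood):
  Supplier S2: 0.3 × 0.0725 = 0.02175
  Supplier S1: 0.1 × 0.04 = 0.004
  Supplier S6: 0.08 × 0.038 = 0.00304
  Supplier S3: 0.21 × 0.04 = 0.0084
  Supplier S5: 0.31 × 0.11 = 0.0341
Sum = 0.07129.
P(Supplier S2 | underweight) = 0.02175/0.07129 ≈ 0.3051
P(Supplier S1 | underweight) = 0.004/0.07129 ≈ 0.0561
P(Supplier S6 | underweight) = 0.00304/0.07129 ≈ 0.0426
P(Supplier S3 | underweight) = 0.0084/0.07129 ≈ 0.1178
P(Supplier S5 | underweight) = 0.0341/0.07129 ≈ 0.4783
(Check: 0.3051+0.0561+0.0426+0.1178+0.4783 = 0.9999.)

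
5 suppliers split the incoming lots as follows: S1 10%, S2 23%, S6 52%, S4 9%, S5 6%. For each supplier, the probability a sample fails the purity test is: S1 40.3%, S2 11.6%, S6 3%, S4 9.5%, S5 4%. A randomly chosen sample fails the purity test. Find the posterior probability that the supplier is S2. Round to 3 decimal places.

Unnormalized posteriors (prior × likelihood):
  S1: 0.1 × 0.403 = 0.0403
  S2: 0.23 × 0.116 = 0.02668
  S6: 0.52 × 0.03 = 0.0156
  S4: 0.09 × 0.095 = 0.00855
  S5: 0.06 × 0.04 = 0.0024
Sum = 0.09353.
P(S2 | evidence) = 0.02668 / 0.09353 ≈ 0.285.

0.285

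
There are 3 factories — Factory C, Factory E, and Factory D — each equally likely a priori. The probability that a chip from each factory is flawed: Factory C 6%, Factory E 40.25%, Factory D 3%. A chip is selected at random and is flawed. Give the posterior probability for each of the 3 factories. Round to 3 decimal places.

Factory C 0.122, Factory E 0.817, Factory D 0.061

Since the prior is uniform, the posterior is proportional to the likelihood:
  Factory C: 0.06
  Factory E: 0.4025
  Factory D: 0.03
Sum = 0.4925.
P(Factory C | flawed) = 0.06/0.4925 ≈ 0.122
P(Factory E | flawed) = 0.4025/0.4925 ≈ 0.817
P(Factory D | flawed) = 0.03/0.4925 ≈ 0.061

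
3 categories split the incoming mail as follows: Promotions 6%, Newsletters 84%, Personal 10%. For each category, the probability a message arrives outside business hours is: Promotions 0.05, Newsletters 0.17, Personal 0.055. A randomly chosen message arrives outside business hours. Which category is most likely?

Unnormalized posteriors (prior × likelihood):
  Promotions: 0.06 × 0.05 = 0.003
  Newsletters: 0.84 × 0.17 = 0.1428
  Personal: 0.1 × 0.055 = 0.0055
Total = 0.1513.
Largest term belongs to Newsletters, so Newsletters is most probable.

Newsletters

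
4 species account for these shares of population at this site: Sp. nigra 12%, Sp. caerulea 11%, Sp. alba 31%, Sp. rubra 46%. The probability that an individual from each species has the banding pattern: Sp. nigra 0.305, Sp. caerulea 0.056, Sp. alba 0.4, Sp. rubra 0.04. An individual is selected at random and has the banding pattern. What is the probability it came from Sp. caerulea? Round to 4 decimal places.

Unnormalized posteriors (prior × likelihood):
  Sp. nigra: 0.12 × 0.305 = 0.0366
  Sp. caerulea: 0.11 × 0.056 = 0.00616
  Sp. alba: 0.31 × 0.4 = 0.124
  Sp. rubra: 0.46 × 0.04 = 0.0184
Total = 0.18516.
P(Sp. caerulea | evidence) = 0.00616 / 0.18516 ≈ 0.0333.

0.0333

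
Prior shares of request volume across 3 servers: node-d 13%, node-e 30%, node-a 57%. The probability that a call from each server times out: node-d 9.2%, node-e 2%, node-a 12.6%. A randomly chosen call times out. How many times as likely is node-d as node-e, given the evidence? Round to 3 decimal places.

1.993

Unnormalized posteriors (prior × likelihood):
  node-d: 0.13 × 0.092 = 0.01196
  node-e: 0.3 × 0.02 = 0.006
  node-a: 0.57 × 0.126 = 0.07182
Total = 0.08978.
The ratio is 0.01196 / 0.006 (the normalizer cancels) = 1.993.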